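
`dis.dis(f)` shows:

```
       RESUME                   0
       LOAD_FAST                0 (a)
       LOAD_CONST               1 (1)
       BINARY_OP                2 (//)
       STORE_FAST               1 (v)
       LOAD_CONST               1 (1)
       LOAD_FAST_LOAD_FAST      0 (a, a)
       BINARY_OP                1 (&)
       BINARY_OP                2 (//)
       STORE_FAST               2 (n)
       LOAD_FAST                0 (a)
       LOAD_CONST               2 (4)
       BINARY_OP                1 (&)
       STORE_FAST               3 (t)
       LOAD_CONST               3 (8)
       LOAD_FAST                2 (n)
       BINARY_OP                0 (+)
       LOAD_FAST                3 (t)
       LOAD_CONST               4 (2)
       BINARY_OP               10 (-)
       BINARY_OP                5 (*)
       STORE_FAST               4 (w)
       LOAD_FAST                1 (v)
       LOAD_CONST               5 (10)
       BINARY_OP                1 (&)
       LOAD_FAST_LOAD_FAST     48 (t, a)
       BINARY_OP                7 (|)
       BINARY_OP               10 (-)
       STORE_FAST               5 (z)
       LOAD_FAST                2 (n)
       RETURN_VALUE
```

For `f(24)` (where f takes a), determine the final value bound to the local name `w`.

-16

LOAD_FAST a → push 24. Stack: [24]
LOAD_CONST → push 1. Stack: [24, 1]
BINARY_OP // → 24 // 1 = 24. Stack: [24]
STORE_FAST v → v=24. Stack: []
LOAD_CONST → push 1. Stack: [1]
LOAD_FAST_LOAD_FAST a,a → push 24,24. Stack: [1, 24, 24]
BINARY_OP & → 24 & 24 = 24. Stack: [1, 24]
BINARY_OP // → 1 // 24 = 0. Stack: [0]
STORE_FAST n → n=0. Stack: []
LOAD_FAST a → push 24. Stack: [24]
LOAD_CONST → push 4. Stack: [24, 4]
BINARY_OP & → 24 & 4 = 0. Stack: [0]
STORE_FAST t → t=0. Stack: []
LOAD_CONST → push 8. Stack: [8]
LOAD_FAST n → push 0. Stack: [8, 0]
BINARY_OP + → 8 + 0 = 8. Stack: [8]
LOAD_FAST t → push 0. Stack: [8, 0]
LOAD_CONST → push 2. Stack: [8, 0, 2]
BINARY_OP - → 0 - 2 = -2. Stack: [8, -2]
BINARY_OP * → 8 * -2 = -16. Stack: [-16]
STORE_FAST w → w=-16. Stack: []
LOAD_FAST v → push 24. Stack: [24]
LOAD_CONST → push 10. Stack: [24, 10]
BINARY_OP & → 24 & 10 = 8. Stack: [8]
LOAD_FAST_LOAD_FAST t,a → push 0,24. Stack: [8, 0, 24]
BINARY_OP | → 0 | 24 = 24. Stack: [8, 24]
BINARY_OP - → 8 - 24 = -16. Stack: [-16]
STORE_FAST z → z=-16. Stack: []
LOAD_FAST n → push 0. Stack: [0]
RETURN_VALUE → return 0.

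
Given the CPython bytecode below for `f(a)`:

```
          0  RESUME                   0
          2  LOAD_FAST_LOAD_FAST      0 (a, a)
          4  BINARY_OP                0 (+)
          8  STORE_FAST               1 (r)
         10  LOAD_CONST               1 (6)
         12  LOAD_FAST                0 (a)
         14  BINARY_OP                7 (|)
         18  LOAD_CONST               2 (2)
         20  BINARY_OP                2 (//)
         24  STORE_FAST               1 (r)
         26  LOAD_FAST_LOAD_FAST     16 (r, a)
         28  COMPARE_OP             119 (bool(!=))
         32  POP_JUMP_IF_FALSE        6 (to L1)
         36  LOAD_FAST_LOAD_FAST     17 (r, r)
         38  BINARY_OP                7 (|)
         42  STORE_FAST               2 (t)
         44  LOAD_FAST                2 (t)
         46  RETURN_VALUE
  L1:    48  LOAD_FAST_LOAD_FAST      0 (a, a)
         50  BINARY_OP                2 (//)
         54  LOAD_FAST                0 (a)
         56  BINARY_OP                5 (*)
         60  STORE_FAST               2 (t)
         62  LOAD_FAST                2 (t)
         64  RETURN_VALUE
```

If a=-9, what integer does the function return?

-5

LOAD_FAST_LOAD_FAST a,a → push -9,-9. Stack: [-9, -9]
BINARY_OP + → -9 + -9 = -18. Stack: [-18]
STORE_FAST r → r=-18. Stack: []
LOAD_CONST → push 6. Stack: [6]
LOAD_FAST a → push -9. Stack: [6, -9]
BINARY_OP | → 6 | -9 = -9. Stack: [-9]
LOAD_CONST → push 2. Stack: [-9, 2]
BINARY_OP // → -9 // 2 = -5. Stack: [-5]
STORE_FAST r → r=-5. Stack: []
LOAD_FAST_LOAD_FAST r,a → push -5,-9. Stack: [-5, -9]
COMPARE_OP bool(!=) → -5 vs -9 = True. Stack: [True]
POP_JUMP_IF_FALSE → pop True; no jump. Stack: []
LOAD_FAST_LOAD_FAST r,r → push -5,-5. Stack: [-5, -5]
BINARY_OP | → -5 | -5 = -5. Stack: [-5]
STORE_FAST t → t=-5. Stack: []
LOAD_FAST t → push -5. Stack: [-5]
RETURN_VALUE → return -5.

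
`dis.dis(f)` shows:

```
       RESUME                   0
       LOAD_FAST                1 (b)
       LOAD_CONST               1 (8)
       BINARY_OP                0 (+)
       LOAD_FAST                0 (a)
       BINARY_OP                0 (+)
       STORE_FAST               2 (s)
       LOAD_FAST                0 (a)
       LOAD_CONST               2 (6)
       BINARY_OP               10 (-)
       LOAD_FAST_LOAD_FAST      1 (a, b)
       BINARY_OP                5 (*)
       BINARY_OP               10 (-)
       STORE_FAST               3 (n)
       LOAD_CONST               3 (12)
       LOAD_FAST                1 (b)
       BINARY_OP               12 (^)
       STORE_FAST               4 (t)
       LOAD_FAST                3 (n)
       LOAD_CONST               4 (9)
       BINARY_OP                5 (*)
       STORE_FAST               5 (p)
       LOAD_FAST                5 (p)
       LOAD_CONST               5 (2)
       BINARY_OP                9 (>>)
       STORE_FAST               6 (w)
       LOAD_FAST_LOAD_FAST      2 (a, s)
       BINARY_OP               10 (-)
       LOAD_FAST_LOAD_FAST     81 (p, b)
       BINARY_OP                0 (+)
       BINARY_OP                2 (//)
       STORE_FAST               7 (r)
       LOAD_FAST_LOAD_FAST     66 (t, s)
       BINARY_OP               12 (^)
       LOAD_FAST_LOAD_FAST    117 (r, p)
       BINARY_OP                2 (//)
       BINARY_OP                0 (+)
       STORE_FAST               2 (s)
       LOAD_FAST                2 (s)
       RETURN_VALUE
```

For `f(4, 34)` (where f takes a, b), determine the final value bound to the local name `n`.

LOAD_FAST b → push 34. Stack: [34]
LOAD_CONST → push 8. Stack: [34, 8]
BINARY_OP + → 34 + 8 = 42. Stack: [42]
LOAD_FAST a → push 4. Stack: [42, 4]
BINARY_OP + → 42 + 4 = 46. Stack: [46]
STORE_FAST s → s=46. Stack: []
LOAD_FAST a → push 4. Stack: [4]
LOAD_CONST → push 6. Stack: [4, 6]
BINARY_OP - → 4 - 6 = -2. Stack: [-2]
LOAD_FAST_LOAD_FAST a,b → push 4,34. Stack: [-2, 4, 34]
BINARY_OP * → 4 * 34 = 136. Stack: [-2, 136]
BINARY_OP - → -2 - 136 = -138. Stack: [-138]
STORE_FAST n → n=-138. Stack: []
LOAD_CONST → push 12. Stack: [12]
LOAD_FAST b → push 34. Stack: [12, 34]
BINARY_OP ^ → 12 ^ 34 = 46. Stack: [46]
STORE_FAST t → t=46. Stack: []
LOAD_FAST n → push -138. Stack: [-138]
LOAD_CONST → push 9. Stack: [-138, 9]
BINARY_OP * → -138 * 9 = -1242. Stack: [-1242]
STORE_FAST p → p=-1242. Stack: []
LOAD_FAST p → push -1242. Stack: [-1242]
LOAD_CONST → push 2. Stack: [-1242, 2]
BINARY_OP >> → -1242 >> 2 = -311. Stack: [-311]
STORE_FAST w → w=-311. Stack: []
LOAD_FAST_LOAD_FAST a,s → push 4,46. Stack: [4, 46]
BINARY_OP - → 4 - 46 = -42. Stack: [-42]
LOAD_FAST_LOAD_FAST p,b → push -1242,34. Stack: [-42, -1242, 34]
BINARY_OP + → -1242 + 34 = -1208. Stack: [-42, -1208]
BINARY_OP // → -42 // -1208 = 0. Stack: [0]
STORE_FAST r → r=0. Stack: []
LOAD_FAST_LOAD_FAST t,s → push 46,46. Stack: [46, 46]
BINARY_OP ^ → 46 ^ 46 = 0. Stack: [0]
LOAD_FAST_LOAD_FAST r,p → push 0,-1242. Stack: [0, 0, -1242]
BINARY_OP // → 0 // -1242 = 0. Stack: [0, 0]
BINARY_OP + → 0 + 0 = 0. Stack: [0]
STORE_FAST s → s=0. Stack: []
LOAD_FAST s → push 0. Stack: [0]
RETURN_VALUE → return 0.

-138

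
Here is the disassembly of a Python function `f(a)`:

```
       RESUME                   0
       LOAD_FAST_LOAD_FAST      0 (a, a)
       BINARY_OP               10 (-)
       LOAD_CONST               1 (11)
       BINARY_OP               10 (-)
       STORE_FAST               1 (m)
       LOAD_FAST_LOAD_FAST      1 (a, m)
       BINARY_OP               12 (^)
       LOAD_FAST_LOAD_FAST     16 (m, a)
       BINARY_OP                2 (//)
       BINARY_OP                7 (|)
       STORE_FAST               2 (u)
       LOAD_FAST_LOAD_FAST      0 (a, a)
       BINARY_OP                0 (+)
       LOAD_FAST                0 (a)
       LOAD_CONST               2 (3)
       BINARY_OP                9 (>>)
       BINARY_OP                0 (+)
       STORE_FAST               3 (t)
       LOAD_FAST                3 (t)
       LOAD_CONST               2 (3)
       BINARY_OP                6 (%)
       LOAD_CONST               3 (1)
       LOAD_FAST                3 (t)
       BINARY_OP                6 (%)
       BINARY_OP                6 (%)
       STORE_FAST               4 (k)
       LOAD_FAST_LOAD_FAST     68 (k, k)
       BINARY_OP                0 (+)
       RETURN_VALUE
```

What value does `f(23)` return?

0

LOAD_FAST_LOAD_FAST a,a → push 23,23. Stack: [23, 23]
BINARY_OP - → 23 - 23 = 0. Stack: [0]
LOAD_CONST → push 11. Stack: [0, 11]
BINARY_OP - → 0 - 11 = -11. Stack: [-11]
STORE_FAST m → m=-11. Stack: []
LOAD_FAST_LOAD_FAST a,m → push 23,-11. Stack: [23, -11]
BINARY_OP ^ → 23 ^ -11 = -30. Stack: [-30]
LOAD_FAST_LOAD_FAST m,a → push -11,23. Stack: [-30, -11, 23]
BINARY_OP // → -11 // 23 = -1. Stack: [-30, -1]
BINARY_OP | → -30 | -1 = -1. Stack: [-1]
STORE_FAST u → u=-1. Stack: []
LOAD_FAST_LOAD_FAST a,a → push 23,23. Stack: [23, 23]
BINARY_OP + → 23 + 23 = 46. Stack: [46]
LOAD_FAST a → push 23. Stack: [46, 23]
LOAD_CONST → push 3. Stack: [46, 23, 3]
BINARY_OP >> → 23 >> 3 = 2. Stack: [46, 2]
BINARY_OP + → 46 + 2 = 48. Stack: [48]
STORE_FAST t → t=48. Stack: []
LOAD_FAST t → push 48. Stack: [48]
LOAD_CONST → push 3. Stack: [48, 3]
BINARY_OP % → 48 % 3 = 0. Stack: [0]
LOAD_CONST → push 1. Stack: [0, 1]
LOAD_FAST t → push 48. Stack: [0, 1, 48]
BINARY_OP % → 1 % 48 = 1. Stack: [0, 1]
BINARY_OP % → 0 % 1 = 0. Stack: [0]
STORE_FAST k → k=0. Stack: []
LOAD_FAST_LOAD_FAST k,k → push 0,0. Stack: [0, 0]
BINARY_OP + → 0 + 0 = 0. Stack: [0]
RETURN_VALUE → return 0.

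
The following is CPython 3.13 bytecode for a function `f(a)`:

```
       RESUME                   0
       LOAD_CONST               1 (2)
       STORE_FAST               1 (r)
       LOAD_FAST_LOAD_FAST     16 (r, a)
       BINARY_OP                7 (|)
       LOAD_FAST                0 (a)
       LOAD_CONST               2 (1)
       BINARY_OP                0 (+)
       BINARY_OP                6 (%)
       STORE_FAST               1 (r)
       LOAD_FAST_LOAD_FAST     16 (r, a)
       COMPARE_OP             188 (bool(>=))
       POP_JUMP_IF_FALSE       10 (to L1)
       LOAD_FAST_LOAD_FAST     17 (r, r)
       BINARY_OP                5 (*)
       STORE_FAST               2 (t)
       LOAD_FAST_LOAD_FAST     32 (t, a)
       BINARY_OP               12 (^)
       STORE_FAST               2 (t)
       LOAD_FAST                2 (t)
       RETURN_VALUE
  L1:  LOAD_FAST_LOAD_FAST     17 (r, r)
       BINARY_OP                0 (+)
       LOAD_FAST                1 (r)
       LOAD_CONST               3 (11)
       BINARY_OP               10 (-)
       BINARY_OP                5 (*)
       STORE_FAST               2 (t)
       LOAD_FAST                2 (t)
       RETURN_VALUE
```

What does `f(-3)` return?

LOAD_CONST → push 2. Stack: [2]
STORE_FAST r → r=2. Stack: []
LOAD_FAST_LOAD_FAST r,a → push 2,-3. Stack: [2, -3]
BINARY_OP | → 2 | -3 = -1. Stack: [-1]
LOAD_FAST a → push -3. Stack: [-1, -3]
LOAD_CONST → push 1. Stack: [-1, -3, 1]
BINARY_OP + → -3 + 1 = -2. Stack: [-1, -2]
BINARY_OP % → -1 % -2 = -1. Stack: [-1]
STORE_FAST r → r=-1. Stack: []
LOAD_FAST_LOAD_FAST r,a → push -1,-3. Stack: [-1, -3]
COMPARE_OP bool(>=) → -1 vs -3 = True. Stack: [True]
POP_JUMP_IF_FALSE → pop True; no jump. Stack: []
LOAD_FAST_LOAD_FAST r,r → push -1,-1. Stack: [-1, -1]
BINARY_OP * → -1 * -1 = 1. Stack: [1]
STORE_FAST t → t=1. Stack: []
LOAD_FAST_LOAD_FAST t,a → push 1,-3. Stack: [1, -3]
BINARY_OP ^ → 1 ^ -3 = -4. Stack: [-4]
STORE_FAST t → t=-4. Stack: []
LOAD_FAST t → push -4. Stack: [-4]
RETURN_VALUE → return -4.

-4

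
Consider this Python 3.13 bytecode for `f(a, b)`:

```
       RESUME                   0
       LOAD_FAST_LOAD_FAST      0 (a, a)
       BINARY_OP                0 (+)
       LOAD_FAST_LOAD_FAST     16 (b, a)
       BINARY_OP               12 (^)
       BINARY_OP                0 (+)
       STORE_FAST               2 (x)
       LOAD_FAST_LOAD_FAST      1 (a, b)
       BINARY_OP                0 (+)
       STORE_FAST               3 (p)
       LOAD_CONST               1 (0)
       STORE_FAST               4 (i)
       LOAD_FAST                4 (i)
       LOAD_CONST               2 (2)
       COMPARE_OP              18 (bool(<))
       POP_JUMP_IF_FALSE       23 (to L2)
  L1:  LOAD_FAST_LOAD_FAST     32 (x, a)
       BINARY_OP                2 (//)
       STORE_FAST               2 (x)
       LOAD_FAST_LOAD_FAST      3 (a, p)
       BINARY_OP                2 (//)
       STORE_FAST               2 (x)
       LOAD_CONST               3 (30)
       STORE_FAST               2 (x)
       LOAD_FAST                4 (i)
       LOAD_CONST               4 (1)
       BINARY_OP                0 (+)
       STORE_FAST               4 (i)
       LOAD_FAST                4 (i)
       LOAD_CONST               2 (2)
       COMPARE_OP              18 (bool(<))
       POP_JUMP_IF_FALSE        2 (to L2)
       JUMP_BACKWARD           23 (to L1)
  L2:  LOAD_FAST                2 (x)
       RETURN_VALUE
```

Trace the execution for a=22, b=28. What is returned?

LOAD_FAST_LOAD_FAST a,a → push 22,22. Stack: [22, 22]
BINARY_OP + → 22 + 22 = 44. Stack: [44]
LOAD_FAST_LOAD_FAST b,a → push 28,22. Stack: [44, 28, 22]
BINARY_OP ^ → 28 ^ 22 = 10. Stack: [44, 10]
BINARY_OP + → 44 + 10 = 54. Stack: [54]
STORE_FAST x → x=54. Stack: []
LOAD_FAST_LOAD_FAST a,b → push 22,28. Stack: [22, 28]
BINARY_OP + → 22 + 28 = 50. Stack: [50]
STORE_FAST p → p=50. Stack: []
LOAD_CONST → push 0. Stack: [0]
STORE_FAST i → i=0. Stack: []
LOAD_FAST i → push 0. Stack: [0]
LOAD_CONST → push 2. Stack: [0, 2]
COMPARE_OP bool(<) → 0 vs 2 = True. Stack: [True]
POP_JUMP_IF_FALSE → pop True; no jump. Stack: []
LOAD_FAST_LOAD_FAST x,a → push 54,22. Stack: [54, 22]
BINARY_OP // → 54 // 22 = 2. Stack: [2]
STORE_FAST x → x=2. Stack: []
LOAD_FAST_LOAD_FAST a,p → push 22,50. Stack: [22, 50]
BINARY_OP // → 22 // 50 = 0. Stack: [0]
STORE_FAST x → x=0. Stack: []
LOAD_CONST → push 30. Stack: [30]
STORE_FAST x → x=30. Stack: []
LOAD_FAST i → push 0. Stack: [0]
LOAD_CONST → push 1. Stack: [0, 1]
BINARY_OP + → 0 + 1 = 1. Stack: [1]
STORE_FAST i → i=1. Stack: []
LOAD_FAST i → push 1. Stack: [1]
LOAD_CONST → push 2. Stack: [1, 2]
COMPARE_OP bool(<) → 1 vs 2 = True. Stack: [True]
POP_JUMP_IF_FALSE → pop True; no jump. Stack: []
LOAD_FAST_LOAD_FAST x,a → push 30,22. Stack: [30, 22]
BINARY_OP // → 30 // 22 = 1. Stack: [1]
STORE_FAST x → x=1. Stack: []
LOAD_FAST_LOAD_FAST a,p → push 22,50. Stack: [22, 50]
BINARY_OP // → 22 // 50 = 0. Stack: [0]
STORE_FAST x → x=0. Stack: []
LOAD_CONST → push 30. Stack: [30]
STORE_FAST x → x=30. Stack: []
LOAD_FAST i → push 1. Stack: [1]
LOAD_CONST → push 1. Stack: [1, 1]
BINARY_OP + → 1 + 1 = 2. Stack: [2]
STORE_FAST i → i=2. Stack: []
LOAD_FAST i → push 2. Stack: [2]
LOAD_CONST → push 2. Stack: [2, 2]
COMPARE_OP bool(<) → 2 vs 2 = False. Stack: [False]
POP_JUMP_IF_FALSE → pop False; jump. Stack: []
LOAD_FAST x → push 30. Stack: [30]
RETURN_VALUE → return 30.

30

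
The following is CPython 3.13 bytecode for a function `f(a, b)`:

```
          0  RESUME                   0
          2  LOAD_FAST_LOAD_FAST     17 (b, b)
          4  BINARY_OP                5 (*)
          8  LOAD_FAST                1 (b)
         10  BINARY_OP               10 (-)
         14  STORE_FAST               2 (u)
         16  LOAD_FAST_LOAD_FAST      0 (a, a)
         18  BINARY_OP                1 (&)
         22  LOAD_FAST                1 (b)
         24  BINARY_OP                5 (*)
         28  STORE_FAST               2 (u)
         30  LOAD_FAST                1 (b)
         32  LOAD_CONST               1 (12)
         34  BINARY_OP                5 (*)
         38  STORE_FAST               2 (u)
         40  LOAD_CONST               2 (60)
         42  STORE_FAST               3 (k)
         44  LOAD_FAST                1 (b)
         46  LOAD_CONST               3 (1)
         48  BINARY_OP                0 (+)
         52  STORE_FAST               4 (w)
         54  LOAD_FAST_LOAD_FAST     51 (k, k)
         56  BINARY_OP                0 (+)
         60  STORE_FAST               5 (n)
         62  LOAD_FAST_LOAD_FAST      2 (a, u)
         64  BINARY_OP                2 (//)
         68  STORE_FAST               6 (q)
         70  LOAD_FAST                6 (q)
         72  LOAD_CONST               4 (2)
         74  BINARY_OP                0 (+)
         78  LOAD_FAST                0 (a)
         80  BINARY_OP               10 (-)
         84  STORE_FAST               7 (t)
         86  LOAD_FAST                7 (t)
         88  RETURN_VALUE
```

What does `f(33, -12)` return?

LOAD_FAST_LOAD_FAST b,b → push -12,-12. Stack: [-12, -12]
BINARY_OP * → -12 * -12 = 144. Stack: [144]
LOAD_FAST b → push -12. Stack: [144, -12]
BINARY_OP - → 144 - -12 = 156. Stack: [156]
STORE_FAST u → u=156. Stack: []
LOAD_FAST_LOAD_FAST a,a → push 33,33. Stack: [33, 33]
BINARY_OP & → 33 & 33 = 33. Stack: [33]
LOAD_FAST b → push -12. Stack: [33, -12]
BINARY_OP * → 33 * -12 = -396. Stack: [-396]
STORE_FAST u → u=-396. Stack: []
LOAD_FAST b → push -12. Stack: [-12]
LOAD_CONST → push 12. Stack: [-12, 12]
BINARY_OP * → -12 * 12 = -144. Stack: [-144]
STORE_FAST u → u=-144. Stack: []
LOAD_CONST → push 60. Stack: [60]
STORE_FAST k → k=60. Stack: []
LOAD_FAST b → push -12. Stack: [-12]
LOAD_CONST → push 1. Stack: [-12, 1]
BINARY_OP + → -12 + 1 = -11. Stack: [-11]
STORE_FAST w → w=-11. Stack: []
LOAD_FAST_LOAD_FAST k,k → push 60,60. Stack: [60, 60]
BINARY_OP + → 60 + 60 = 120. Stack: [120]
STORE_FAST n → n=120. Stack: []
LOAD_FAST_LOAD_FAST a,u → push 33,-144. Stack: [33, -144]
BINARY_OP // → 33 // -144 = -1. Stack: [-1]
STORE_FAST q → q=-1. Stack: []
LOAD_FAST q → push -1. Stack: [-1]
LOAD_CONST → push 2. Stack: [-1, 2]
BINARY_OP + → -1 + 2 = 1. Stack: [1]
LOAD_FAST a → push 33. Stack: [1, 33]
BINARY_OP - → 1 - 33 = -32. Stack: [-32]
STORE_FAST t → t=-32. Stack: []
LOAD_FAST t → push -32. Stack: [-32]
RETURN_VALUE → return -32.

-32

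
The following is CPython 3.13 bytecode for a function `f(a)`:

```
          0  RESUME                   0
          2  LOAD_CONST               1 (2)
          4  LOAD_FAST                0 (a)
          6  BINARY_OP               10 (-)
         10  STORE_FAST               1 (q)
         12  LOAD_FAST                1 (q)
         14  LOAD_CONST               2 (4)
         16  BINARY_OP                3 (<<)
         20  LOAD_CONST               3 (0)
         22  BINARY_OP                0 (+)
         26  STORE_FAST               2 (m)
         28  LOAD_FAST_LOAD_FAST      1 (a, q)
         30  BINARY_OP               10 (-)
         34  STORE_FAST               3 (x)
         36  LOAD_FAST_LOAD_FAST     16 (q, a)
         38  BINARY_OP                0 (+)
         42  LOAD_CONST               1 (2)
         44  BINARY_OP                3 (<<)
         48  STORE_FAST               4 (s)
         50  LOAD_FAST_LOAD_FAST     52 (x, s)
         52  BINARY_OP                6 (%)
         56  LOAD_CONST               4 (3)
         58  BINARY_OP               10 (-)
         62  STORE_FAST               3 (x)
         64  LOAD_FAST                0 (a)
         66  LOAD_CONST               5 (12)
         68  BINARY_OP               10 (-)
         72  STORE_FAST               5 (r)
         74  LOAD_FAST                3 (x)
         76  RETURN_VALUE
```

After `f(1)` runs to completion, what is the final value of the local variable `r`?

-11

LOAD_CONST → push 2. Stack: [2]
LOAD_FAST a → push 1. Stack: [2, 1]
BINARY_OP - → 2 - 1 = 1. Stack: [1]
STORE_FAST q → q=1. Stack: []
LOAD_FAST q → push 1. Stack: [1]
LOAD_CONST → push 4. Stack: [1, 4]
BINARY_OP << → 1 << 4 = 16. Stack: [16]
LOAD_CONST → push 0. Stack: [16, 0]
BINARY_OP + → 16 + 0 = 16. Stack: [16]
STORE_FAST m → m=16. Stack: []
LOAD_FAST_LOAD_FAST a,q → push 1,1. Stack: [1, 1]
BINARY_OP - → 1 - 1 = 0. Stack: [0]
STORE_FAST x → x=0. Stack: []
LOAD_FAST_LOAD_FAST q,a → push 1,1. Stack: [1, 1]
BINARY_OP + → 1 + 1 = 2. Stack: [2]
LOAD_CONST → push 2. Stack: [2, 2]
BINARY_OP << → 2 << 2 = 8. Stack: [8]
STORE_FAST s → s=8. Stack: []
LOAD_FAST_LOAD_FAST x,s → push 0,8. Stack: [0, 8]
BINARY_OP % → 0 % 8 = 0. Stack: [0]
LOAD_CONST → push 3. Stack: [0, 3]
BINARY_OP - → 0 - 3 = -3. Stack: [-3]
STORE_FAST x → x=-3. Stack: []
LOAD_FAST a → push 1. Stack: [1]
LOAD_CONST → push 12. Stack: [1, 12]
BINARY_OP - → 1 - 12 = -11. Stack: [-11]
STORE_FAST r → r=-11. Stack: []
LOAD_FAST x → push -3. Stack: [-3]
RETURN_VALUE → return -3.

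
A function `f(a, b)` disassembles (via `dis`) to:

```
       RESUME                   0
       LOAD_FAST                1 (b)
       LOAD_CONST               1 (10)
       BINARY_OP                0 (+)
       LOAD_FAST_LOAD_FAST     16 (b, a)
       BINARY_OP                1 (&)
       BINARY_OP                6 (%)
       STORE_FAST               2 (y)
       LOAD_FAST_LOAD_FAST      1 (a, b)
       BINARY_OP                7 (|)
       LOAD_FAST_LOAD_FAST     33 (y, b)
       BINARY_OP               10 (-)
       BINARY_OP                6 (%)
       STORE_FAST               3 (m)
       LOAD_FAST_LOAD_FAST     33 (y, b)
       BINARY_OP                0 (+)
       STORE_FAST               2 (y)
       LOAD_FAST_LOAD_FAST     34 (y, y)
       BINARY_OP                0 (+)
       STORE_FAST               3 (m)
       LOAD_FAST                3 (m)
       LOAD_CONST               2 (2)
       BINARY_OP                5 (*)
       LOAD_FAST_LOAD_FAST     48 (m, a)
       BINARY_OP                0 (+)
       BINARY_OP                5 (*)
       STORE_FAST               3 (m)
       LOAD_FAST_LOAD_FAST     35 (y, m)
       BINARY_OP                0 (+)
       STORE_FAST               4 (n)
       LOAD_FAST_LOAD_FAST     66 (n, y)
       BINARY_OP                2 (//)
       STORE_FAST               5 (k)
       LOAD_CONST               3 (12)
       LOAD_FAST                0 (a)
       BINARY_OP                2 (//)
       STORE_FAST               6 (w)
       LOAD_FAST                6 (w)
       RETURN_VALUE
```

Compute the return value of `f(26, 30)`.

LOAD_FAST b → push 30. Stack: [30]
LOAD_CONST → push 10. Stack: [30, 10]
BINARY_OP + → 30 + 10 = 40. Stack: [40]
LOAD_FAST_LOAD_FAST b,a → push 30,26. Stack: [40, 30, 26]
BINARY_OP & → 30 & 26 = 26. Stack: [40, 26]
BINARY_OP % → 40 % 26 = 14. Stack: [14]
STORE_FAST y → y=14. Stack: []
LOAD_FAST_LOAD_FAST a,b → push 26,30. Stack: [26, 30]
BINARY_OP | → 26 | 30 = 30. Stack: [30]
LOAD_FAST_LOAD_FAST y,b → push 14,30. Stack: [30, 14, 30]
BINARY_OP - → 14 - 30 = -16. Stack: [30, -16]
BINARY_OP % → 30 % -16 = -2. Stack: [-2]
STORE_FAST m → m=-2. Stack: []
LOAD_FAST_LOAD_FAST y,b → push 14,30. Stack: [14, 30]
BINARY_OP + → 14 + 30 = 44. Stack: [44]
STORE_FAST y → y=44. Stack: []
LOAD_FAST_LOAD_FAST y,y → push 44,44. Stack: [44, 44]
BINARY_OP + → 44 + 44 = 88. Stack: [88]
STORE_FAST m → m=88. Stack: []
LOAD_FAST m → push 88. Stack: [88]
LOAD_CONST → push 2. Stack: [88, 2]
BINARY_OP * → 88 * 2 = 176. Stack: [176]
LOAD_FAST_LOAD_FAST m,a → push 88,26. Stack: [176, 88, 26]
BINARY_OP + → 88 + 26 = 114. Stack: [176, 114]
BINARY_OP * → 176 * 114 = 20064. Stack: [20064]
STORE_FAST m → m=20064. Stack: []
LOAD_FAST_LOAD_FAST y,m → push 44,20064. Stack: [44, 20064]
BINARY_OP + → 44 + 20064 = 20108. Stack: [20108]
STORE_FAST n → n=20108. Stack: []
LOAD_FAST_LOAD_FAST n,y → push 20108,44. Stack: [20108, 44]
BINARY_OP // → 20108 // 44 = 457. Stack: [457]
STORE_FAST k → k=457. Stack: []
LOAD_CONST → push 12. Stack: [12]
LOAD_FAST a → push 26. Stack: [12, 26]
BINARY_OP // → 12 // 26 = 0. Stack: [0]
STORE_FAST w → w=0. Stack: []
LOAD_FAST w → push 0. Stack: [0]
RETURN_VALUE → return 0.

0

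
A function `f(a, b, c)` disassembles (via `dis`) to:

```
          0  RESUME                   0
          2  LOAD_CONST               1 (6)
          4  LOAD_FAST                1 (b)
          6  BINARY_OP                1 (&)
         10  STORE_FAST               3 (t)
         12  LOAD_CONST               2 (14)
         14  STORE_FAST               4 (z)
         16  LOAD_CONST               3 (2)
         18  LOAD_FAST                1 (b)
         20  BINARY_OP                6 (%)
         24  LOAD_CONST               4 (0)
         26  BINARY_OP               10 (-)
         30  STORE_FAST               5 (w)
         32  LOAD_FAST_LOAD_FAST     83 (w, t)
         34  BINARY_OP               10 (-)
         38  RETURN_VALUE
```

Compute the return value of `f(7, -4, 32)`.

LOAD_CONST → push 6. Stack: [6]
LOAD_FAST b → push -4. Stack: [6, -4]
BINARY_OP & → 6 & -4 = 4. Stack: [4]
STORE_FAST t → t=4. Stack: []
LOAD_CONST → push 14. Stack: [14]
STORE_FAST z → z=14. Stack: []
LOAD_CONST → push 2. Stack: [2]
LOAD_FAST b → push -4. Stack: [2, -4]
BINARY_OP % → 2 % -4 = -2. Stack: [-2]
LOAD_CONST → push 0. Stack: [-2, 0]
BINARY_OP - → -2 - 0 = -2. Stack: [-2]
STORE_FAST w → w=-2. Stack: []
LOAD_FAST_LOAD_FAST w,t → push -2,4. Stack: [-2, 4]
BINARY_OP - → -2 - 4 = -6. Stack: [-6]
RETURN_VALUE → return -6.

-6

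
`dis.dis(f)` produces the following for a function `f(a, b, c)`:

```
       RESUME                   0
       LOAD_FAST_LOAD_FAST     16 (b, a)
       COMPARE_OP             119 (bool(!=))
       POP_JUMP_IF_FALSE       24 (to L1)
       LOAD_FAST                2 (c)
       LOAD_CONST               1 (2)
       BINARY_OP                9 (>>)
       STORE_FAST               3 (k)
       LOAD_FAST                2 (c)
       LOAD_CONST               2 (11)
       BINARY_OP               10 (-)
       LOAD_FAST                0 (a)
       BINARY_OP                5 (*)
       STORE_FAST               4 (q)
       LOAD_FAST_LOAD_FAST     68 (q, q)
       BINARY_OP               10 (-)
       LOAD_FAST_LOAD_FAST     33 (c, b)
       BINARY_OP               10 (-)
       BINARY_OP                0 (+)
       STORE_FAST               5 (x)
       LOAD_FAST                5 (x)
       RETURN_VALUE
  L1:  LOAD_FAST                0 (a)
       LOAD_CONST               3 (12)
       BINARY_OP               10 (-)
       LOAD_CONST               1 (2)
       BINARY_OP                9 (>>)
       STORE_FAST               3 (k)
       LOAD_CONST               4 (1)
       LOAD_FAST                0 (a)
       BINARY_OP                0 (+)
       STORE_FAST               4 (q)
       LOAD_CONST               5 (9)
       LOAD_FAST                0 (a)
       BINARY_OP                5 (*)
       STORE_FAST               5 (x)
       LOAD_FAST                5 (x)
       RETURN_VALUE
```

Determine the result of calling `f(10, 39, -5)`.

-44

LOAD_FAST_LOAD_FAST b,a → push 39,10. Stack: [39, 10]
COMPARE_OP bool(!=) → 39 vs 10 = True. Stack: [True]
POP_JUMP_IF_FALSE → pop True; no jump. Stack: []
LOAD_FAST c → push -5. Stack: [-5]
LOAD_CONST → push 2. Stack: [-5, 2]
BINARY_OP >> → -5 >> 2 = -2. Stack: [-2]
STORE_FAST k → k=-2. Stack: []
LOAD_FAST c → push -5. Stack: [-5]
LOAD_CONST → push 11. Stack: [-5, 11]
BINARY_OP - → -5 - 11 = -16. Stack: [-16]
LOAD_FAST a → push 10. Stack: [-16, 10]
BINARY_OP * → -16 * 10 = -160. Stack: [-160]
STORE_FAST q → q=-160. Stack: []
LOAD_FAST_LOAD_FAST q,q → push -160,-160. Stack: [-160, -160]
BINARY_OP - → -160 - -160 = 0. Stack: [0]
LOAD_FAST_LOAD_FAST c,b → push -5,39. Stack: [0, -5, 39]
BINARY_OP - → -5 - 39 = -44. Stack: [0, -44]
BINARY_OP + → 0 + -44 = -44. Stack: [-44]
STORE_FAST x → x=-44. Stack: []
LOAD_FAST x → push -44. Stack: [-44]
RETURN_VALUE → return -44.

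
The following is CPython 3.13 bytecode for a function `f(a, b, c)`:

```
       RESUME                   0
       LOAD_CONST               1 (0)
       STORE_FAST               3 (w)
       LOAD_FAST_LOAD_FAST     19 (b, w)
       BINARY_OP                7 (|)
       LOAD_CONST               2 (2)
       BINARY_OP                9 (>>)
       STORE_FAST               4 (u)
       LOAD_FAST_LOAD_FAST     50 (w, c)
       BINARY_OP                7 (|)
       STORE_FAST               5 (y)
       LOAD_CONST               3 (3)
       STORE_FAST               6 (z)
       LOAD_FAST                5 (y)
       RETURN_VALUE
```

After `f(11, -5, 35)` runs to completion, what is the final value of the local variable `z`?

3

LOAD_CONST → push 0. Stack: [0]
STORE_FAST w → w=0. Stack: []
LOAD_FAST_LOAD_FAST b,w → push -5,0. Stack: [-5, 0]
BINARY_OP | → -5 | 0 = -5. Stack: [-5]
LOAD_CONST → push 2. Stack: [-5, 2]
BINARY_OP >> → -5 >> 2 = -2. Stack: [-2]
STORE_FAST u → u=-2. Stack: []
LOAD_FAST_LOAD_FAST w,c → push 0,35. Stack: [0, 35]
BINARY_OP | → 0 | 35 = 35. Stack: [35]
STORE_FAST y → y=35. Stack: []
LOAD_CONST → push 3. Stack: [3]
STORE_FAST z → z=3. Stack: []
LOAD_FAST y → push 35. Stack: [35]
RETURN_VALUE → return 35.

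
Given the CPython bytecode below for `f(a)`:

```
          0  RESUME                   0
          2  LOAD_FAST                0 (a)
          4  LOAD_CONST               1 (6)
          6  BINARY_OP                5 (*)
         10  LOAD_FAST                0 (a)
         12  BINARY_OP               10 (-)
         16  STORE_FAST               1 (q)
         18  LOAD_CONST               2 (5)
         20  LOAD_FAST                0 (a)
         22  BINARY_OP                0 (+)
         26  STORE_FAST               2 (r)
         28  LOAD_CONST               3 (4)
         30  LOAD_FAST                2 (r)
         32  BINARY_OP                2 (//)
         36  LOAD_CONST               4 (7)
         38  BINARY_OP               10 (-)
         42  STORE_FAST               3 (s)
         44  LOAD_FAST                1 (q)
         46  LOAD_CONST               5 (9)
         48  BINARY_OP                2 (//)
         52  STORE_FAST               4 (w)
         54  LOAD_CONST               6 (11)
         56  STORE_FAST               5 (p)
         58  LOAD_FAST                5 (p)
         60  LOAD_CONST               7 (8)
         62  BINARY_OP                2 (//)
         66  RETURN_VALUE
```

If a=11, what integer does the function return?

1

LOAD_FAST a → push 11. Stack: [11]
LOAD_CONST → push 6. Stack: [11, 6]
BINARY_OP * → 11 * 6 = 66. Stack: [66]
LOAD_FAST a → push 11. Stack: [66, 11]
BINARY_OP - → 66 - 11 = 55. Stack: [55]
STORE_FAST q → q=55. Stack: []
LOAD_CONST → push 5. Stack: [5]
LOAD_FAST a → push 11. Stack: [5, 11]
BINARY_OP + → 5 + 11 = 16. Stack: [16]
STORE_FAST r → r=16. Stack: []
LOAD_CONST → push 4. Stack: [4]
LOAD_FAST r → push 16. Stack: [4, 16]
BINARY_OP // → 4 // 16 = 0. Stack: [0]
LOAD_CONST → push 7. Stack: [0, 7]
BINARY_OP - → 0 - 7 = -7. Stack: [-7]
STORE_FAST s → s=-7. Stack: []
LOAD_FAST q → push 55. Stack: [55]
LOAD_CONST → push 9. Stack: [55, 9]
BINARY_OP // → 55 // 9 = 6. Stack: [6]
STORE_FAST w → w=6. Stack: []
LOAD_CONST → push 11. Stack: [11]
STORE_FAST p → p=11. Stack: []
LOAD_FAST p → push 11. Stack: [11]
LOAD_CONST → push 8. Stack: [11, 8]
BINARY_OP // → 11 // 8 = 1. Stack: [1]
RETURN_VALUE → return 1.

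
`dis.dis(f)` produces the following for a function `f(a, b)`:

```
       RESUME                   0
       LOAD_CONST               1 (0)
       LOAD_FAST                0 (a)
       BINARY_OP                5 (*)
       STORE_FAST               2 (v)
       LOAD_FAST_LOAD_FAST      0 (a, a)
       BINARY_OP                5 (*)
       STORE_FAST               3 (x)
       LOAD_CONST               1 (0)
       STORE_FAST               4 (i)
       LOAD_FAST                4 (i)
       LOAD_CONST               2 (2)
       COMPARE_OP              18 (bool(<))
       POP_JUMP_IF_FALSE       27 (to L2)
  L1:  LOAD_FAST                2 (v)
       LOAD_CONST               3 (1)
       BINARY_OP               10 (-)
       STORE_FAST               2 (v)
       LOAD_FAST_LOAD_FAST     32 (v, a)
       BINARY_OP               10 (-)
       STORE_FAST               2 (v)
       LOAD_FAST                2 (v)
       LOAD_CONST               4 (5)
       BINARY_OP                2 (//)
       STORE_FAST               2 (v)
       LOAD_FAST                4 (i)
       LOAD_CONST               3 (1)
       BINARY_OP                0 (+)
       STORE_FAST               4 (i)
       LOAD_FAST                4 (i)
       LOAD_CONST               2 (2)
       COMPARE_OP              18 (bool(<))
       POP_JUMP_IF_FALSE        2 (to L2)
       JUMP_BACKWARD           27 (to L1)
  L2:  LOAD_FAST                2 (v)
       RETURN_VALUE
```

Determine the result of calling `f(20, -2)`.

-6

LOAD_CONST → push 0. Stack: [0]
LOAD_FAST a → push 20. Stack: [0, 20]
BINARY_OP * → 0 * 20 = 0. Stack: [0]
STORE_FAST v → v=0. Stack: []
LOAD_FAST_LOAD_FAST a,a → push 20,20. Stack: [20, 20]
BINARY_OP * → 20 * 20 = 400. Stack: [400]
STORE_FAST x → x=400. Stack: []
LOAD_CONST → push 0. Stack: [0]
STORE_FAST i → i=0. Stack: []
LOAD_FAST i → push 0. Stack: [0]
LOAD_CONST → push 2. Stack: [0, 2]
COMPARE_OP bool(<) → 0 vs 2 = True. Stack: [True]
POP_JUMP_IF_FALSE → pop True; no jump. Stack: []
LOAD_FAST v → push 0. Stack: [0]
LOAD_CONST → push 1. Stack: [0, 1]
BINARY_OP - → 0 - 1 = -1. Stack: [-1]
STORE_FAST v → v=-1. Stack: []
LOAD_FAST_LOAD_FAST v,a → push -1,20. Stack: [-1, 20]
BINARY_OP - → -1 - 20 = -21. Stack: [-21]
STORE_FAST v → v=-21. Stack: []
LOAD_FAST v → push -21. Stack: [-21]
LOAD_CONST → push 5. Stack: [-21, 5]
BINARY_OP // → -21 // 5 = -5. Stack: [-5]
STORE_FAST v → v=-5. Stack: []
LOAD_FAST i → push 0. Stack: [0]
LOAD_CONST → push 1. Stack: [0, 1]
BINARY_OP + → 0 + 1 = 1. Stack: [1]
STORE_FAST i → i=1. Stack: []
LOAD_FAST i → push 1. Stack: [1]
LOAD_CONST → push 2. Stack: [1, 2]
COMPARE_OP bool(<) → 1 vs 2 = True. Stack: [True]
POP_JUMP_IF_FALSE → pop True; no jump. Stack: []
LOAD_FAST v → push -5. Stack: [-5]
LOAD_CONST → push 1. Stack: [-5, 1]
BINARY_OP - → -5 - 1 = -6. Stack: [-6]
STORE_FAST v → v=-6. Stack: []
LOAD_FAST_LOAD_FAST v,a → push -6,20. Stack: [-6, 20]
BINARY_OP - → -6 - 20 = -26. Stack: [-26]
STORE_FAST v → v=-26. Stack: []
LOAD_FAST v → push -26. Stack: [-26]
LOAD_CONST → push 5. Stack: [-26, 5]
BINARY_OP // → -26 // 5 = -6. Stack: [-6]
STORE_FAST v → v=-6. Stack: []
LOAD_FAST i → push 1. Stack: [1]
LOAD_CONST → push 1. Stack: [1, 1]
BINARY_OP + → 1 + 1 = 2. Stack: [2]
STORE_FAST i → i=2. Stack: []
LOAD_FAST i → push 2. Stack: [2]
LOAD_CONST → push 2. Stack: [2, 2]
COMPARE_OP bool(<) → 2 vs 2 = False. Stack: [False]
POP_JUMP_IF_FALSE → pop False; jump. Stack: []
LOAD_FAST v → push -6. Stack: [-6]
RETURN_VALUE → return -6.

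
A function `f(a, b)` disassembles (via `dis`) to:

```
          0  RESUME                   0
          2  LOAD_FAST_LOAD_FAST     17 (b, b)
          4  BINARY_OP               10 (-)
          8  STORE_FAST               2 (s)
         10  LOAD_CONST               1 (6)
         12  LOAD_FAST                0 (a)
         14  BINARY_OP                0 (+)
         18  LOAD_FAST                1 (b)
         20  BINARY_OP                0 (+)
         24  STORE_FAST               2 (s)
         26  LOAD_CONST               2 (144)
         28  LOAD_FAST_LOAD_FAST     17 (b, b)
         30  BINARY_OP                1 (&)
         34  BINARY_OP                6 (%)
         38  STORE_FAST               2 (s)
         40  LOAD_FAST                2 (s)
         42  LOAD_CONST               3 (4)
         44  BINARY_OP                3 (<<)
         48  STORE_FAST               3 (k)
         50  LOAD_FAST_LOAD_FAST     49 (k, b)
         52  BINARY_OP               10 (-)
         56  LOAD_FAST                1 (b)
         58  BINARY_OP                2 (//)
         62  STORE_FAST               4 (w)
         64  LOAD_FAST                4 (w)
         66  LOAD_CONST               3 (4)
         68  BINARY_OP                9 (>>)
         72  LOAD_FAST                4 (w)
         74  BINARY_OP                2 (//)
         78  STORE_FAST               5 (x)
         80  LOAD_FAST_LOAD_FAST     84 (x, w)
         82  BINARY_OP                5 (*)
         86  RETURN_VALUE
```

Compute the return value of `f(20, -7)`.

LOAD_FAST_LOAD_FAST b,b → push -7,-7. Stack: [-7, -7]
BINARY_OP - → -7 - -7 = 0. Stack: [0]
STORE_FAST s → s=0. Stack: []
LOAD_CONST → push 6. Stack: [6]
LOAD_FAST a → push 20. Stack: [6, 20]
BINARY_OP + → 6 + 20 = 26. Stack: [26]
LOAD_FAST b → push -7. Stack: [26, -7]
BINARY_OP + → 26 + -7 = 19. Stack: [19]
STORE_FAST s → s=19. Stack: []
LOAD_CONST → push 144. Stack: [144]
LOAD_FAST_LOAD_FAST b,b → push -7,-7. Stack: [144, -7, -7]
BINARY_OP & → -7 & -7 = -7. Stack: [144, -7]
BINARY_OP % → 144 % -7 = -3. Stack: [-3]
STORE_FAST s → s=-3. Stack: []
LOAD_FAST s → push -3. Stack: [-3]
LOAD_CONST → push 4. Stack: [-3, 4]
BINARY_OP << → -3 << 4 = -48. Stack: [-48]
STORE_FAST k → k=-48. Stack: []
LOAD_FAST_LOAD_FAST k,b → push -48,-7. Stack: [-48, -7]
BINARY_OP - → -48 - -7 = -41. Stack: [-41]
LOAD_FAST b → push -7. Stack: [-41, -7]
BINARY_OP // → -41 // -7 = 5. Stack: [5]
STORE_FAST w → w=5. Stack: []
LOAD_FAST w → push 5. Stack: [5]
LOAD_CONST → push 4. Stack: [5, 4]
BINARY_OP >> → 5 >> 4 = 0. Stack: [0]
LOAD_FAST w → push 5. Stack: [0, 5]
BINARY_OP // → 0 // 5 = 0. Stack: [0]
STORE_FAST x → x=0. Stack: []
LOAD_FAST_LOAD_FAST x,w → push 0,5. Stack: [0, 5]
BINARY_OP * → 0 * 5 = 0. Stack: [0]
RETURN_VALUE → return 0.

0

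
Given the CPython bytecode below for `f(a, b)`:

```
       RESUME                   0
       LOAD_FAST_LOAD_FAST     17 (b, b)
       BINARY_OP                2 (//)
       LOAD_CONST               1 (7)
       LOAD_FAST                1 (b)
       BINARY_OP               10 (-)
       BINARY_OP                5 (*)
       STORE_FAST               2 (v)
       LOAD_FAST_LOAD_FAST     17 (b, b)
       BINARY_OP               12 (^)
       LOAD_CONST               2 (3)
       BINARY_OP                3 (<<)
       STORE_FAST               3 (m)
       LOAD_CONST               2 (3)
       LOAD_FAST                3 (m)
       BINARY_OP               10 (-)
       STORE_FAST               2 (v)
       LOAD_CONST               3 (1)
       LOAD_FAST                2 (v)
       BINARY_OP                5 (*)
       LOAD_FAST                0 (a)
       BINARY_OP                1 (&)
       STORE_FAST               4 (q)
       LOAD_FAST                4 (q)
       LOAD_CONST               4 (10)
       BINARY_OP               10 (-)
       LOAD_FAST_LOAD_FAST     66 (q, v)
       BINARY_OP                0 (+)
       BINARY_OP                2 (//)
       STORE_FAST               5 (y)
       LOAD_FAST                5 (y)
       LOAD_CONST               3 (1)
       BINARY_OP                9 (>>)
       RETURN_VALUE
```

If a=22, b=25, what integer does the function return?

-1

LOAD_FAST_LOAD_FAST b,b → push 25,25. Stack: [25, 25]
BINARY_OP // → 25 // 25 = 1. Stack: [1]
LOAD_CONST → push 7. Stack: [1, 7]
LOAD_FAST b → push 25. Stack: [1, 7, 25]
BINARY_OP - → 7 - 25 = -18. Stack: [1, -18]
BINARY_OP * → 1 * -18 = -18. Stack: [-18]
STORE_FAST v → v=-18. Stack: []
LOAD_FAST_LOAD_FAST b,b → push 25,25. Stack: [25, 25]
BINARY_OP ^ → 25 ^ 25 = 0. Stack: [0]
LOAD_CONST → push 3. Stack: [0, 3]
BINARY_OP << → 0 << 3 = 0. Stack: [0]
STORE_FAST m → m=0. Stack: []
LOAD_CONST → push 3. Stack: [3]
LOAD_FAST m → push 0. Stack: [3, 0]
BINARY_OP - → 3 - 0 = 3. Stack: [3]
STORE_FAST v → v=3. Stack: []
LOAD_CONST → push 1. Stack: [1]
LOAD_FAST v → push 3. Stack: [1, 3]
BINARY_OP * → 1 * 3 = 3. Stack: [3]
LOAD_FAST a → push 22. Stack: [3, 22]
BINARY_OP & → 3 & 22 = 2. Stack: [2]
STORE_FAST q → q=2. Stack: []
LOAD_FAST q → push 2. Stack: [2]
LOAD_CONST → push 10. Stack: [2, 10]
BINARY_OP - → 2 - 10 = -8. Stack: [-8]
LOAD_FAST_LOAD_FAST q,v → push 2,3. Stack: [-8, 2, 3]
BINARY_OP + → 2 + 3 = 5. Stack: [-8, 5]
BINARY_OP // → -8 // 5 = -2. Stack: [-2]
STORE_FAST y → y=-2. Stack: []
LOAD_FAST y → push -2. Stack: [-2]
LOAD_CONST → push 1. Stack: [-2, 1]
BINARY_OP >> → -2 >> 1 = -1. Stack: [-1]
RETURN_VALUE → return -1.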